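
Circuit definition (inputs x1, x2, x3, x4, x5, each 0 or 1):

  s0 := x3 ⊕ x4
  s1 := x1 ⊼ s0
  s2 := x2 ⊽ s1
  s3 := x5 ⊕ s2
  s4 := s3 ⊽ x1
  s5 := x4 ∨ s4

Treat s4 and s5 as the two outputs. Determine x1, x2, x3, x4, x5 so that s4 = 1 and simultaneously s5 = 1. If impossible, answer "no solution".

x1=0, x2=1, x3=1, x4=0, x5=0

Check with x1=0, x2=1, x3=1, x4=0, x5=0:
s0 = x3 ⊕ x4 = 1 ⊕ 0 = 1
s1 = x1 ⊼ s0 = 0 ⊼ 1 = 1
s2 = x2 ⊽ s1 = 1 ⊽ 1 = 0
s3 = x5 ⊕ s2 = 0 ⊕ 0 = 0
s4 = s3 ⊽ x1 = 0 ⊽ 0 = 1
s5 = x4 ∨ s4 = 0 ∨ 1 = 1
So s4 = 1 and s5 = 1.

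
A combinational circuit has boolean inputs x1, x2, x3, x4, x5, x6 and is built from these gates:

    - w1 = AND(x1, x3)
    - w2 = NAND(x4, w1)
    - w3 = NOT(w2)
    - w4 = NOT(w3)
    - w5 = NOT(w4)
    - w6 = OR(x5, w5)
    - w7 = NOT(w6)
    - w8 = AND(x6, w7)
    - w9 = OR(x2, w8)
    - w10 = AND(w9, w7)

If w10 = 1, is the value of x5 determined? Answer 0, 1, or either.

0

w10 = AND(w9, w7) must be 1, so both w9 = 1 and w7 = 1.
Every assignment with w10 = 1 has x5 = 0; there are 21 such assignment(s).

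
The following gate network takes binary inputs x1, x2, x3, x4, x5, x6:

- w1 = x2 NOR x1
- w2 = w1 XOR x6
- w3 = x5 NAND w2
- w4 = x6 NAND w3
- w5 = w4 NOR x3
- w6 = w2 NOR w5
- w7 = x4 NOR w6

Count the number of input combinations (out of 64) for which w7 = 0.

46

w7 = x4 NOR w6 must be 0, so at least one of x4, w6 is 1.
Enumerating the 64 input combinations, 46 give w7 = 0 and 18 give w7 = 1.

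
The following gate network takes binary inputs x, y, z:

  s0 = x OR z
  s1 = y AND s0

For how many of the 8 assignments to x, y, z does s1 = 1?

3

s1 = y AND s0 must be 1, so both y = 1 and s0 = 1.
s0 = x OR z must be 1, so at least one of x, z is 1.
Satisfying assignments:
  x=0, y=1, z=1
  x=1, y=1, z=0
  x=1, y=1, z=1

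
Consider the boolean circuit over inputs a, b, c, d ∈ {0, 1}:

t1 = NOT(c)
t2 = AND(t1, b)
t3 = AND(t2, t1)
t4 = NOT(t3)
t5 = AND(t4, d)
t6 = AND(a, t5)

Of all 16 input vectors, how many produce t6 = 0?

13

t6 = AND(a, t5) must be 0, so at least one of a, t5 is 0.
Enumerating the 16 input combinations, 13 give t6 = 0 and 3 give t6 = 1.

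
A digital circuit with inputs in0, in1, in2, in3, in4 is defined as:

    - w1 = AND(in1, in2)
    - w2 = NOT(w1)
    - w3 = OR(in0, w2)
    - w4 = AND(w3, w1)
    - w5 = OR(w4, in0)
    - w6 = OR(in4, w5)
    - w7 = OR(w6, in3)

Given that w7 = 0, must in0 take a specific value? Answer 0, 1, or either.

w7 = OR(w6, in3) must be 0, so both w6 = 0 and in3 = 0.
w6 = OR(in4, w5) must be 0, so both in4 = 0 and w5 = 0.
w5 = OR(w4, in0) must be 0, so both w4 = 0 and in0 = 0.
Every assignment with w7 = 0 has in0 = 0; there are 4 such assignment(s).
  in0=0, in1=0, in2=0, in3=0, in4=0
  in0=0, in1=0, in2=1, in3=0, in4=0
  in0=0, in1=1, in2=0, in3=0, in4=0
  in0=0, in1=1, in2=1, in3=0, in4=0

0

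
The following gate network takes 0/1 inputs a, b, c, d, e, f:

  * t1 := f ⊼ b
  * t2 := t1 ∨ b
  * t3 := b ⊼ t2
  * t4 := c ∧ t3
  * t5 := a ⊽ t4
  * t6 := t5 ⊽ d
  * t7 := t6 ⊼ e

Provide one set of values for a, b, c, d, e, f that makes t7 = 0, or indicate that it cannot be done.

t7 = t6 ⊼ e must be 0, so both t6 = 1 and e = 1.
t6 = t5 ⊽ d must be 1, so both t5 = 0 and d = 0.
Check with a=1, b=0, c=0, d=0, e=1, f=0:
t1 = f ⊼ b = 0 ⊼ 0 = 1
t2 = t1 ∨ b = 1 ∨ 0 = 1
t3 = b ⊼ t2 = 0 ⊼ 1 = 1
t4 = c ∧ t3 = 0 ∧ 1 = 0
t5 = a ⊽ t4 = 1 ⊽ 0 = 0
t6 = t5 ⊽ d = 0 ⊽ 0 = 1
t7 = t6 ⊼ e = 1 ⊼ 1 = 0
So t7 = 0 as required.

a=1, b=0, c=0, d=0, e=1, f=0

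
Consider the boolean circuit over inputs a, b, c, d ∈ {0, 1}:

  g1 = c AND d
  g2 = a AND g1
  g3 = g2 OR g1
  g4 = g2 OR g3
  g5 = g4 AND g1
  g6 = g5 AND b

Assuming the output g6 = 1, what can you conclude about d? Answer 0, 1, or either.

1

g6 = g5 AND b must be 1, so both g5 = 1 and b = 1.
g5 = g4 AND g1 must be 1, so both g4 = 1 and g1 = 1.
g4 = g2 OR g3 must be 1, so at least one of g2, g3 is 1.
Every assignment with g6 = 1 has d = 1; there are 2 such assignment(s).
  a=0, b=1, c=1, d=1
  a=1, b=1, c=1, d=1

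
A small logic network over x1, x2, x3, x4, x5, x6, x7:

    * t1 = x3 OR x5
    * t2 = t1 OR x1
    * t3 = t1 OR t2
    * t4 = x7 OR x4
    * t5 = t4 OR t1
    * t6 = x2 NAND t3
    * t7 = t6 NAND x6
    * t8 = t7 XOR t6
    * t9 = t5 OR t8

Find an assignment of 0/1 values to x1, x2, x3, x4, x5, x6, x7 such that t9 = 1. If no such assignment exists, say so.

x1=1 x2=0 x3=1 x4=0 x5=0 x6=1 x7=0

t9 = t5 OR t8 must be 1, so at least one of t5, t8 is 1.
Check with x1=1 x2=0 x3=1 x4=0 x5=0 x6=1 x7=0:
t1 = x3 OR x5 = 1 OR 0 = 1
t2 = t1 OR x1 = 1 OR 1 = 1
t3 = t1 OR t2 = 1 OR 1 = 1
t4 = x7 OR x4 = 0 OR 0 = 0
t5 = t4 OR t1 = 0 OR 1 = 1
t6 = x2 NAND t3 = 0 NAND 1 = 1
t7 = t6 NAND x6 = 1 NAND 1 = 0
t8 = t7 XOR t6 = 0 XOR 1 = 1
t9 = t5 OR t8 = 1 OR 1 = 1
So t9 = 1 as required.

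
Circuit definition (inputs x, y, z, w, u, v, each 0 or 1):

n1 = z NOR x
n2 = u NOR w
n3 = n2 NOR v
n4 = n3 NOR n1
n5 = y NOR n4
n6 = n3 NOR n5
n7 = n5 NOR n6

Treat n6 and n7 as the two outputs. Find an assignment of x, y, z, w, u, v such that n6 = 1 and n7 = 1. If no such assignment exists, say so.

no solution exists

Across all 64 input combinations, none give both n6 = 1 and n7 = 1.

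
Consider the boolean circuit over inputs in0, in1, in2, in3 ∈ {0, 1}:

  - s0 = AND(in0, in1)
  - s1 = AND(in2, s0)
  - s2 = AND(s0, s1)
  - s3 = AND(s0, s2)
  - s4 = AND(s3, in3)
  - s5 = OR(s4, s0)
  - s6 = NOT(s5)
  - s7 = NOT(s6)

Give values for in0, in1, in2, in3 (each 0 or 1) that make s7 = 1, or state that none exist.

in0=1 in1=1 in2=1 in3=0

s7 = NOT(s6) must be 1, so s6 = 0.
s6 = NOT(s5) must be 0, so s5 = 1.
s5 = OR(s4, s0) must be 1, so at least one of s4, s0 is 1.
Check with in0=1 in1=1 in2=1 in3=0:
s0 = AND(in0, in1) = AND(1, 1) = 1
s1 = AND(in2, s0) = AND(1, 1) = 1
s2 = AND(s0, s1) = AND(1, 1) = 1
s3 = AND(s0, s2) = AND(1, 1) = 1
s4 = AND(s3, in3) = AND(1, 0) = 0
s5 = OR(s4, s0) = OR(0, 1) = 1
s6 = NOT(s5) = NOT 1 = 0
s7 = NOT(s6) = NOT 0 = 1
So s7 = 1 as required.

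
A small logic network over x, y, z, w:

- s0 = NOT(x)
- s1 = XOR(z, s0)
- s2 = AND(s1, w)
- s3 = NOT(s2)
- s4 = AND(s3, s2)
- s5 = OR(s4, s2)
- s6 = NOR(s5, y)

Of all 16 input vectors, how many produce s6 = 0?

s6 = NOR(s5, y) must be 0, so at least one of s5, y is 1.
Enumerating the 16 input combinations, 10 give s6 = 0 and 6 give s6 = 1.

10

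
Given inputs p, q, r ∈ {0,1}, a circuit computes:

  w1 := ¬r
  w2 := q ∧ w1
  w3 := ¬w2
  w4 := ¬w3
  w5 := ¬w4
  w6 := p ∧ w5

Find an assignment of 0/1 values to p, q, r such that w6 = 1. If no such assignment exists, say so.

p=1 q=0 r=0

Check with p=1 q=0 r=0:
w1 = ¬r = ¬0 = 1
w2 = q ∧ w1 = 0 ∧ 1 = 0
w3 = ¬w2 = ¬0 = 1
w4 = ¬w3 = ¬1 = 0
w5 = ¬w4 = ¬0 = 1
w6 = p ∧ w5 = 1 ∧ 1 = 1
So w6 = 1 as required.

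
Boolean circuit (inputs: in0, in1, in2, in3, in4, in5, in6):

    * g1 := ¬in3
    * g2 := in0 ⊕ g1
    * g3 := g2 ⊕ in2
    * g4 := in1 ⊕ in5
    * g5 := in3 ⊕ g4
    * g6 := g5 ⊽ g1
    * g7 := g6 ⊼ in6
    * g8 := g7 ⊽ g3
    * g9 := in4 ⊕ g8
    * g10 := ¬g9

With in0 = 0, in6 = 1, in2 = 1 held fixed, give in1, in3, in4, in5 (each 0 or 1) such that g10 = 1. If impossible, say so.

Check with in0 = 0, in6 = 1, in2 = 1 and in1=0, in3=1, in4=0, in5=0:
g1 = ¬in3 = ¬1 = 0
g2 = in0 ⊕ g1 = 0 ⊕ 0 = 0
g3 = g2 ⊕ in2 = 0 ⊕ 1 = 1
g4 = in1 ⊕ in5 = 0 ⊕ 0 = 0
g5 = in3 ⊕ g4 = 1 ⊕ 0 = 1
g6 = g5 ⊽ g1 = 1 ⊽ 0 = 0
g7 = g6 ⊼ in6 = 0 ⊼ 1 = 1
g8 = g7 ⊽ g3 = 1 ⊽ 1 = 0
g9 = in4 ⊕ g8 = 0 ⊕ 0 = 0
g10 = ¬g9 = ¬0 = 1
So g10 = 1.

in1=0, in3=1, in4=0, in5=0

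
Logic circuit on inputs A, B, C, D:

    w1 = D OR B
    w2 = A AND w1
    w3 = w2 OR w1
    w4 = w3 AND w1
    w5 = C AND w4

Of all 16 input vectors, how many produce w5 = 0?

w5 = C AND w4 must be 0, so at least one of C, w4 is 0.
Enumerating the 16 input combinations, 10 give w5 = 0 and 6 give w5 = 1.

10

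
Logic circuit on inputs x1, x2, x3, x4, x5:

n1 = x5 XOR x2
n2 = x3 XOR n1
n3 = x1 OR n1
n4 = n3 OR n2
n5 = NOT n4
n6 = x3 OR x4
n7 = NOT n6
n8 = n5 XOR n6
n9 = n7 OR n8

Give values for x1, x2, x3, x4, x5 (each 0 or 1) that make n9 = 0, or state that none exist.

x1=0, x2=1, x3=0, x4=1, x5=1

n9 = n7 OR n8 must be 0, so both n7 = 0 and n8 = 0.
Check with x1=0, x2=1, x3=0, x4=1, x5=1:
n1 = x5 XOR x2 = 1 XOR 1 = 0
n2 = x3 XOR n1 = 0 XOR 0 = 0
n3 = x1 OR n1 = 0 OR 0 = 0
n4 = n3 OR n2 = 0 OR 0 = 0
n5 = NOT n4 = NOT 0 = 1
n6 = x3 OR x4 = 0 OR 1 = 1
n7 = NOT n6 = NOT 1 = 0
n8 = n5 XOR n6 = 1 XOR 1 = 0
n9 = n7 OR n8 = 0 OR 0 = 0
So n9 = 0 as required.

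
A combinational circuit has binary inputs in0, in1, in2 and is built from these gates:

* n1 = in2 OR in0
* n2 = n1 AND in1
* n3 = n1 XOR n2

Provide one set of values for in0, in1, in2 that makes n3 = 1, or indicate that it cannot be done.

in0=0 in1=0 in2=1

Check with in0=0 in1=0 in2=1:
n1 = in2 OR in0 = 1 OR 0 = 1
n2 = n1 AND in1 = 1 AND 0 = 0
n3 = n1 XOR n2 = 1 XOR 0 = 1
So n3 = 1 as required.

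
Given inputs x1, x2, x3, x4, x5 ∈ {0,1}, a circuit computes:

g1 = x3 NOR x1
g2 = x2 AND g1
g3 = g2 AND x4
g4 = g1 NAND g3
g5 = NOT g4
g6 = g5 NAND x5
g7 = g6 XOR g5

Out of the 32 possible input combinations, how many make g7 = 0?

g7 = g6 XOR g5 must be 0, so g6 and g5 are equal.
Satisfying assignments:
  x1=0, x2=1, x3=0, x4=1, x5=0

1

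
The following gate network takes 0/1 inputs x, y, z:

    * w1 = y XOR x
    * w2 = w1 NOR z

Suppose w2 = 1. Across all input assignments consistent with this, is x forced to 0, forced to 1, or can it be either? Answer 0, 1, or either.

either

Both values of x occur among assignments with w2 = 1:
  x=0: x=0, y=0, z=0
  x=1: x=1, y=1, z=0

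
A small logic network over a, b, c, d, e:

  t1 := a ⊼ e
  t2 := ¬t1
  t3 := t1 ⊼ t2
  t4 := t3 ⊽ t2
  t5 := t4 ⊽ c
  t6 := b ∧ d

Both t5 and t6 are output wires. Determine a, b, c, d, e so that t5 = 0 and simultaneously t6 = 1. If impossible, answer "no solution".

a=0, b=1, c=1, d=1, e=0

Check with a=0, b=1, c=1, d=1, e=0:
t1 = a ⊼ e = 0 ⊼ 0 = 1
t2 = ¬t1 = ¬1 = 0
t3 = t1 ⊼ t2 = 1 ⊼ 0 = 1
t4 = t3 ⊽ t2 = 1 ⊽ 0 = 0
t5 = t4 ⊽ c = 0 ⊽ 1 = 0
t6 = b ∧ d = 1 ∧ 1 = 1
So t5 = 0 and t6 = 1.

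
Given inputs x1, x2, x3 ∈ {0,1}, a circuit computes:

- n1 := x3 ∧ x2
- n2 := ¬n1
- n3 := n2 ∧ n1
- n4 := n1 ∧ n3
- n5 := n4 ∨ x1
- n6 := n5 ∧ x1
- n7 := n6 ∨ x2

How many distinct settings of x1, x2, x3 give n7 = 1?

n7 = n6 ∨ x2 must be 1, so at least one of n6, x2 is 1.
Satisfying assignments:
  x1=0, x2=1, x3=0
  x1=0, x2=1, x3=1
  x1=1, x2=0, x3=0
  x1=1, x2=0, x3=1
  x1=1, x2=1, x3=0
  x1=1, x2=1, x3=1

6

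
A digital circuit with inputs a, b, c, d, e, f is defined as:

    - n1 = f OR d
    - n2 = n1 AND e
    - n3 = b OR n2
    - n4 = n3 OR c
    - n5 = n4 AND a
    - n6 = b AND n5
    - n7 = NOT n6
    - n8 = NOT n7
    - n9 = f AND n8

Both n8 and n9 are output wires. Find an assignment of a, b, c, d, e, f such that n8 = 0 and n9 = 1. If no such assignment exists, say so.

no solution exists

Across all 64 input combinations, none give both n8 = 0 and n9 = 1.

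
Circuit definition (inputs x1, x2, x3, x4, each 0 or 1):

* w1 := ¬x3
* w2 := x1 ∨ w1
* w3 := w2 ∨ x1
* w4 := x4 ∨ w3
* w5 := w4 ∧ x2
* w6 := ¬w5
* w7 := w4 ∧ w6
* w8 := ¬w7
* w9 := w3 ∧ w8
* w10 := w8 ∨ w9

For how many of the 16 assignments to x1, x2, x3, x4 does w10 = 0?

w10 = w8 ∨ w9 must be 0, so both w8 = 0 and w9 = 0.
w8 = ¬w7 must be 0, so w7 = 1.
w9 = w3 ∧ w8 must be 0, so at least one of w3, w8 is 0.
Enumerating the 16 input combinations, 7 give w10 = 0 and 9 give w10 = 1.

7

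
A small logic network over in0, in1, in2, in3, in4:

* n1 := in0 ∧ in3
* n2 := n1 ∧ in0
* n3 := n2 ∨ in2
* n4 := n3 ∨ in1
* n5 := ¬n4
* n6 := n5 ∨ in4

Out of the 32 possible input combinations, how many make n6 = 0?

13

n6 = n5 ∨ in4 must be 0, so both n5 = 0 and in4 = 0.
n5 = ¬n4 must be 0, so n4 = 1.
Enumerating the 32 input combinations, 13 give n6 = 0 and 19 give n6 = 1.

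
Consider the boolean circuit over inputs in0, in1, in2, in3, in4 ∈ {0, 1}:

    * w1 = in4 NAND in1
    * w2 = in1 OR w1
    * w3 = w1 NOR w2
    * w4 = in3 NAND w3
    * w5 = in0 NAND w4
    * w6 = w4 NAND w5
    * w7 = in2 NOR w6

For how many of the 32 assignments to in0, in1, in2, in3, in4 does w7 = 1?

8

w7 = in2 NOR w6 must be 1, so both in2 = 0 and w6 = 0.
Enumerating the 32 input combinations, 8 give w7 = 1 and 24 give w7 = 0.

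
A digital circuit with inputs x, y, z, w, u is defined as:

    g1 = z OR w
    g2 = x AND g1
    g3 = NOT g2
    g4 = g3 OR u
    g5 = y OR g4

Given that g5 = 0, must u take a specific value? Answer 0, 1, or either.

0

g5 = y OR g4 must be 0, so both y = 0 and g4 = 0.
g4 = g3 OR u must be 0, so both g3 = 0 and u = 0.
g3 = NOT g2 must be 0, so g2 = 1.
Every assignment with g5 = 0 has u = 0; there are 3 such assignment(s).
  x=1, y=0, z=0, w=1, u=0
  x=1, y=0, z=1, w=0, u=0
  x=1, y=0, z=1, w=1, u=0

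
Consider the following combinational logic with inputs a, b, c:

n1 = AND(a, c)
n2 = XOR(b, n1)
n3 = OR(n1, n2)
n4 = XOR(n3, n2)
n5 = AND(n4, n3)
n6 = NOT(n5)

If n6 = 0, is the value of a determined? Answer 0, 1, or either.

1

n6 = NOT(n5) must be 0, so n5 = 1.
n5 = AND(n4, n3) must be 1, so both n4 = 1 and n3 = 1.
Every assignment with n6 = 0 has a = 1; there are 1 such assignment(s).
  a=1, b=1, c=1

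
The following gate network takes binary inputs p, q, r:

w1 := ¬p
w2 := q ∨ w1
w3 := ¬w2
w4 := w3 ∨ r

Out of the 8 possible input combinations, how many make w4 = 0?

3

w4 = w3 ∨ r must be 0, so both w3 = 0 and r = 0.
w3 = ¬w2 must be 0, so w2 = 1.
w2 = q ∨ w1 must be 1, so at least one of q, w1 is 1.
Satisfying assignments:
  p=0, q=0, r=0
  p=0, q=1, r=0
  p=1, q=1, r=0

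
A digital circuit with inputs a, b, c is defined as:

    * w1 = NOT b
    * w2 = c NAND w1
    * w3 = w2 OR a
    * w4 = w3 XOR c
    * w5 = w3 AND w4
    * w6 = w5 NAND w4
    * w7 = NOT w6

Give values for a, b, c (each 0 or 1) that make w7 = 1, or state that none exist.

w7 = NOT w6 must be 1, so w6 = 0.
Check with a=1 b=1 c=0:
w1 = NOT b = NOT 1 = 0
w2 = c NAND w1 = 0 NAND 0 = 1
w3 = w2 OR a = 1 OR 1 = 1
w4 = w3 XOR c = 1 XOR 0 = 1
w5 = w3 AND w4 = 1 AND 1 = 1
w6 = w5 NAND w4 = 1 NAND 1 = 0
w7 = NOT w6 = NOT 0 = 1
So w7 = 1 as required.

a=1 b=1 c=0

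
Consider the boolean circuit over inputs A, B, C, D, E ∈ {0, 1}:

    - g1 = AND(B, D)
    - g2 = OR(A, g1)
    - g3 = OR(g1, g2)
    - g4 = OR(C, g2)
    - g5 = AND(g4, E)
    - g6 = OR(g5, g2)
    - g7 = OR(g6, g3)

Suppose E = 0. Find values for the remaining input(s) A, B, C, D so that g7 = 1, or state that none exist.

g7 = OR(g6, g3) must be 1, so at least one of g6, g3 is 1.
Check with E = 0 and A=1, B=1, C=0, D=0:
g1 = AND(B, D) = AND(1, 0) = 0
g2 = OR(A, g1) = OR(1, 0) = 1
g3 = OR(g1, g2) = OR(0, 1) = 1
g4 = OR(C, g2) = OR(0, 1) = 1
g5 = AND(g4, E) = AND(1, 0) = 0
g6 = OR(g5, g2) = OR(0, 1) = 1
g7 = OR(g6, g3) = OR(1, 1) = 1
So g7 = 1.

A=1 B=1 C=0 D=0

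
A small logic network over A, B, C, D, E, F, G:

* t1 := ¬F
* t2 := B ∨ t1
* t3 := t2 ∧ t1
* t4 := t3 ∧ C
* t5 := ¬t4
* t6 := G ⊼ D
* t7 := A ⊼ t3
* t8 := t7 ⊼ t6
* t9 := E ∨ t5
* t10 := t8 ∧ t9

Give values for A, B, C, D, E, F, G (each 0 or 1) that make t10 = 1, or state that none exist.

A=0 B=0 C=0 D=1 E=1 F=1 G=1

t10 = t8 ∧ t9 must be 1, so both t8 = 1 and t9 = 1.
t8 = t7 ⊼ t6 must be 1, so at least one of t7, t6 is 0.
t9 = E ∨ t5 must be 1, so at least one of E, t5 is 1.
Check with A=0 B=0 C=0 D=1 E=1 F=1 G=1:
t1 = ¬F = ¬1 = 0
t2 = B ∨ t1 = 0 ∨ 0 = 0
t3 = t2 ∧ t1 = 0 ∧ 0 = 0
t4 = t3 ∧ C = 0 ∧ 0 = 0
t5 = ¬t4 = ¬0 = 1
t6 = G ⊼ D = 1 ⊼ 1 = 0
t7 = A ⊼ t3 = 0 ⊼ 0 = 1
t8 = t7 ⊼ t6 = 1 ⊼ 0 = 1
t9 = E ∨ t5 = 1 ∨ 1 = 1
t10 = t8 ∧ t9 = 1 ∧ 1 = 1
So t10 = 1 as required.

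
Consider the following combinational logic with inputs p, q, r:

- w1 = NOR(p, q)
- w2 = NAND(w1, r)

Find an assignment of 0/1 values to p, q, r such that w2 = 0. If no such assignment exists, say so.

p=0 q=0 r=1

w2 = NAND(w1, r) must be 0, so both w1 = 1 and r = 1.
Check with p=0 q=0 r=1:
w1 = NOR(p, q) = NOR(0, 0) = 1
w2 = NAND(w1, r) = NAND(1, 1) = 0
So w2 = 0 as required.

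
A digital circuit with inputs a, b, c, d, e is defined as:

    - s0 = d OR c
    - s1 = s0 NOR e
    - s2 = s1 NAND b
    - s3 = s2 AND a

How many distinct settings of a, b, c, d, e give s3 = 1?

15

s3 = s2 AND a must be 1, so both s2 = 1 and a = 1.
Enumerating the 32 input combinations, 15 give s3 = 1 and 17 give s3 = 0.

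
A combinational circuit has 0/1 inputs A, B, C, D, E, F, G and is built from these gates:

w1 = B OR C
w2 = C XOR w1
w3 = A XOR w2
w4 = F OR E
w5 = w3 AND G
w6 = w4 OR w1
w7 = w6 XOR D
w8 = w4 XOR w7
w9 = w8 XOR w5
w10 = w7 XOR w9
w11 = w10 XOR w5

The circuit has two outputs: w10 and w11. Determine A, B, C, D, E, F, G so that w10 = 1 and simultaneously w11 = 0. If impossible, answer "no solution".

Check with A=1, B=1, C=1, D=0, E=0, F=0, G=1:
w1 = B OR C = 1 OR 1 = 1
w2 = C XOR w1 = 1 XOR 1 = 0
w3 = A XOR w2 = 1 XOR 0 = 1
w4 = F OR E = 0 OR 0 = 0
w5 = w3 AND G = 1 AND 1 = 1
w6 = w4 OR w1 = 0 OR 1 = 1
w7 = w6 XOR D = 1 XOR 0 = 1
w8 = w4 XOR w7 = 0 XOR 1 = 1
w9 = w8 XOR w5 = 1 XOR 1 = 0
w10 = w7 XOR w9 = 1 XOR 0 = 1
w11 = w10 XOR w5 = 1 XOR 1 = 0
So w10 = 1 and w11 = 0.

A=1, B=1, C=1, D=0, E=0, F=0, G=1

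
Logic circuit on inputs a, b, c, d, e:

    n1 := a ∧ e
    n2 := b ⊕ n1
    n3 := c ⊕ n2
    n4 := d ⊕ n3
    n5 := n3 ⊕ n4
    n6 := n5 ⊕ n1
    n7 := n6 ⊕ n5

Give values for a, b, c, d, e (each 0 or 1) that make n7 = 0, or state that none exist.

Check with a=1 b=0 c=1 d=0 e=0:
n1 = a ∧ e = 1 ∧ 0 = 0
n2 = b ⊕ n1 = 0 ⊕ 0 = 0
n3 = c ⊕ n2 = 1 ⊕ 0 = 1
n4 = d ⊕ n3 = 0 ⊕ 1 = 1
n5 = n3 ⊕ n4 = 1 ⊕ 1 = 0
n6 = n5 ⊕ n1 = 0 ⊕ 0 = 0
n7 = n6 ⊕ n5 = 0 ⊕ 0 = 0
So n7 = 0 as required.

a=1 b=0 c=1 d=0 e=0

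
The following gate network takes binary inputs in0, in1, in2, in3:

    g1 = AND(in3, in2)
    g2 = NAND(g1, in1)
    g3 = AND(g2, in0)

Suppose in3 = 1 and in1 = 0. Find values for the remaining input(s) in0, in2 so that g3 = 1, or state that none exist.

in0=1 in2=0

Check with in3 = 1 and in1 = 0 and in0=1, in2=0:
g1 = AND(in3, in2) = AND(1, 0) = 0
g2 = NAND(g1, in1) = NAND(0, 0) = 1
g3 = AND(g2, in0) = AND(1, 1) = 1
So g3 = 1.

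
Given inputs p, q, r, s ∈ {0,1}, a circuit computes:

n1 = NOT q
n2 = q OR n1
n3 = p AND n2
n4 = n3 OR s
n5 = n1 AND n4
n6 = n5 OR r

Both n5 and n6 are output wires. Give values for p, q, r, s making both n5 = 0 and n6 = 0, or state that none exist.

p=1, q=1, r=0, s=1

Check with p=1, q=1, r=0, s=1:
n1 = NOT q = NOT 1 = 0
n2 = q OR n1 = 1 OR 0 = 1
n3 = p AND n2 = 1 AND 1 = 1
n4 = n3 OR s = 1 OR 1 = 1
n5 = n1 AND n4 = 0 AND 1 = 0
n6 = n5 OR r = 0 OR 0 = 0
So n5 = 0 and n6 = 0.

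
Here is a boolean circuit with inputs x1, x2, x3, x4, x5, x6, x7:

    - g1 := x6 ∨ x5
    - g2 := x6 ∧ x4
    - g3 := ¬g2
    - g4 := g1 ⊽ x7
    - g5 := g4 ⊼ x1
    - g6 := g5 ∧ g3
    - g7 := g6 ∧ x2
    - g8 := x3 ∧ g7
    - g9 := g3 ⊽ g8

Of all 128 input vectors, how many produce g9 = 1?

g9 = g3 ⊽ g8 must be 1, so both g3 = 0 and g8 = 0.
g3 = ¬g2 must be 0, so g2 = 1.
Enumerating the 128 input combinations, 32 give g9 = 1 and 96 give g9 = 0.

32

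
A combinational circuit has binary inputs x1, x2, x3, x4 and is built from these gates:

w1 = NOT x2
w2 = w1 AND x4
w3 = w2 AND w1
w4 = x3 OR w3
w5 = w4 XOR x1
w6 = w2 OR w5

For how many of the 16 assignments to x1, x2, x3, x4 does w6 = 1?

10

w6 = w2 OR w5 must be 1, so at least one of w2, w5 is 1.
Enumerating the 16 input combinations, 10 give w6 = 1 and 6 give w6 = 0.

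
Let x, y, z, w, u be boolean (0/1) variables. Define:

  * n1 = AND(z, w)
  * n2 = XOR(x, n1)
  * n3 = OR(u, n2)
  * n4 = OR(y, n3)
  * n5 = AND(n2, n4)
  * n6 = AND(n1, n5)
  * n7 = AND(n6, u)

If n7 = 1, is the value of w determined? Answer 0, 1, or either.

n7 = AND(n6, u) must be 1, so both n6 = 1 and u = 1.
Every assignment with n7 = 1 has w = 1; there are 2 such assignment(s).
  x=0, y=0, z=1, w=1, u=1
  x=0, y=1, z=1, w=1, u=1

1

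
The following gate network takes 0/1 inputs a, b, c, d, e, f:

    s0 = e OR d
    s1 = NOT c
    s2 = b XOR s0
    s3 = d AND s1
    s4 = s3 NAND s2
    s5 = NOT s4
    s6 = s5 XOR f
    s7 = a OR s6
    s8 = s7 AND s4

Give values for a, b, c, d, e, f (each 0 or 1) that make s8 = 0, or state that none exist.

s8 = s7 AND s4 must be 0, so at least one of s7, s4 is 0.
Check with a=0, b=0, c=0, d=0, e=1, f=0:
s0 = e OR d = 1 OR 0 = 1
s1 = NOT c = NOT 0 = 1
s2 = b XOR s0 = 0 XOR 1 = 1
s3 = d AND s1 = 0 AND 1 = 0
s4 = s3 NAND s2 = 0 NAND 1 = 1
s5 = NOT s4 = NOT 1 = 0
s6 = s5 XOR f = 0 XOR 0 = 0
s7 = a OR s6 = 0 OR 0 = 0
s8 = s7 AND s4 = 0 AND 1 = 0
So s8 = 0 as required.

a=0, b=0, c=0, d=0, e=1, f=0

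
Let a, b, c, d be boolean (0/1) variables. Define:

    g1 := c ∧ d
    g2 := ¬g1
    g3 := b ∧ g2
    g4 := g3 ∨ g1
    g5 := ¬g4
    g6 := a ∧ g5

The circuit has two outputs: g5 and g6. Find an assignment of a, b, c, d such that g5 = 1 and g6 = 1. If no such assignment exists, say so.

a=1, b=0, c=1, d=0

Check with a=1, b=0, c=1, d=0:
g1 = c ∧ d = 1 ∧ 0 = 0
g2 = ¬g1 = ¬0 = 1
g3 = b ∧ g2 = 0 ∧ 1 = 0
g4 = g3 ∨ g1 = 0 ∨ 0 = 0
g5 = ¬g4 = ¬0 = 1
g6 = a ∧ g5 = 1 ∧ 1 = 1
So g5 = 1 and g6 = 1.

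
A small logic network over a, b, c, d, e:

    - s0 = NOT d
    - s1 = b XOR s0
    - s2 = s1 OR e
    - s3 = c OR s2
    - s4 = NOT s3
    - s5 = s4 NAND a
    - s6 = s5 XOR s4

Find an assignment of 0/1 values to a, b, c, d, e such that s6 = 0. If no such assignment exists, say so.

Check with a=0, b=1, c=0, d=0, e=0:
s0 = NOT d = NOT 0 = 1
s1 = b XOR s0 = 1 XOR 1 = 0
s2 = s1 OR e = 0 OR 0 = 0
s3 = c OR s2 = 0 OR 0 = 0
s4 = NOT s3 = NOT 0 = 1
s5 = s4 NAND a = 1 NAND 0 = 1
s6 = s5 XOR s4 = 1 XOR 1 = 0
So s6 = 0 as required.

a=0, b=1, c=0, d=0, e=0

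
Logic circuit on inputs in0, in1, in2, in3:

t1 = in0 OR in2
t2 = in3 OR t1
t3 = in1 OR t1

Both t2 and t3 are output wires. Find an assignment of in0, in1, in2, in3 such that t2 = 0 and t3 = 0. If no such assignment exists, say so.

in0=0, in1=0, in2=0, in3=0

Check with in0=0, in1=0, in2=0, in3=0:
t1 = in0 OR in2 = 0 OR 0 = 0
t2 = in3 OR t1 = 0 OR 0 = 0
t3 = in1 OR t1 = 0 OR 0 = 0
So t2 = 0 and t3 = 0.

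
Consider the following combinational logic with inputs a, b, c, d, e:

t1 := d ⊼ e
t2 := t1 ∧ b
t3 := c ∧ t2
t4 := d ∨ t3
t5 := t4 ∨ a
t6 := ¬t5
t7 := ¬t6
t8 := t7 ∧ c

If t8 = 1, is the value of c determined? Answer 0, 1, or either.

1

t8 = t7 ∧ c must be 1, so both t7 = 1 and c = 1.
t7 = ¬t6 must be 1, so t6 = 0.
Every assignment with t8 = 1 has c = 1; there are 14 such assignment(s).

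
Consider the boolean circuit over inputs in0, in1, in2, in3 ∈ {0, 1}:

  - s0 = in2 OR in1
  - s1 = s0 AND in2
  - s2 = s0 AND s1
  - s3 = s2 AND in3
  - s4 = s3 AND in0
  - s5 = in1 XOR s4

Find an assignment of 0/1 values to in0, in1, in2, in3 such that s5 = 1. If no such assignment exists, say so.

s5 = in1 XOR s4 must be 1, so in1 and s4 differ.
Check with in0=1, in1=1, in2=0, in3=1:
s0 = in2 OR in1 = 0 OR 1 = 1
s1 = s0 AND in2 = 1 AND 0 = 0
s2 = s0 AND s1 = 1 AND 0 = 0
s3 = s2 AND in3 = 0 AND 1 = 0
s4 = s3 AND in0 = 0 AND 1 = 0
s5 = in1 XOR s4 = 1 XOR 0 = 1
So s5 = 1 as required.

in0=1, in1=1, in2=0, in3=1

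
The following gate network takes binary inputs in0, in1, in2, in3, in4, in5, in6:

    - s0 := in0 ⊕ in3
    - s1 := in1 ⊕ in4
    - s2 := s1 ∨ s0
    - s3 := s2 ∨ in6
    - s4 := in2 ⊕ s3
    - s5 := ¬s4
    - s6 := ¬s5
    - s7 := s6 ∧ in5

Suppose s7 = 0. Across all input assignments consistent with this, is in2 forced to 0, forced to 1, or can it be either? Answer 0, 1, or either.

either

Both values of in2 occur among assignments with s7 = 0:
  in2=0: in0=0, in1=0, in2=0, in3=0, in4=0, in5=0, in6=0
  in2=1: in0=0, in1=0, in2=1, in3=0, in4=0, in5=0, in6=0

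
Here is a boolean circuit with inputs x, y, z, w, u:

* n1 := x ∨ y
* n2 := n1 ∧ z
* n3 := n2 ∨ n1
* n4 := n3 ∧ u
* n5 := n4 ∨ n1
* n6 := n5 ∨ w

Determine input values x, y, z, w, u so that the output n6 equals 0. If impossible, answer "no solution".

x=0, y=0, z=1, w=0, u=0

n6 = n5 ∨ w must be 0, so both n5 = 0 and w = 0.
n5 = n4 ∨ n1 must be 0, so both n4 = 0 and n1 = 0.
n4 = n3 ∧ u must be 0, so at least one of n3, u is 0.
Check with x=0, y=0, z=1, w=0, u=0:
n1 = x ∨ y = 0 ∨ 0 = 0
n2 = n1 ∧ z = 0 ∧ 1 = 0
n3 = n2 ∨ n1 = 0 ∨ 0 = 0
n4 = n3 ∧ u = 0 ∧ 0 = 0
n5 = n4 ∨ n1 = 0 ∨ 0 = 0
n6 = n5 ∨ w = 0 ∨ 0 = 0
So n6 = 0 as required.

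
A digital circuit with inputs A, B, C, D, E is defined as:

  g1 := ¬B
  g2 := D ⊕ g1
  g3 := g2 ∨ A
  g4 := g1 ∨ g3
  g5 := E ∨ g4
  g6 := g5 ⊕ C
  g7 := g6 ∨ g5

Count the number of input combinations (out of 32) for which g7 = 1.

31

g7 = g6 ∨ g5 must be 1, so at least one of g6, g5 is 1.
Enumerating the 32 input combinations, 31 give g7 = 1 and 1 give g7 = 0.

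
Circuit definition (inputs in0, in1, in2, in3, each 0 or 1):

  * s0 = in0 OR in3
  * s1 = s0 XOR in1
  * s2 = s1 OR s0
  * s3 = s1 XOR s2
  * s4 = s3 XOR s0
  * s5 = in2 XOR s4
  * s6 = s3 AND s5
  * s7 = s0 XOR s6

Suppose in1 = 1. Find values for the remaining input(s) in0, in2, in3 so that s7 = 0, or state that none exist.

Check with in1 = 1 and in0=0, in2=1, in3=0:
s0 = in0 OR in3 = 0 OR 0 = 0
s1 = s0 XOR in1 = 0 XOR 1 = 1
s2 = s1 OR s0 = 1 OR 0 = 1
s3 = s1 XOR s2 = 1 XOR 1 = 0
s4 = s3 XOR s0 = 0 XOR 0 = 0
s5 = in2 XOR s4 = 1 XOR 0 = 1
s6 = s3 AND s5 = 0 AND 1 = 0
s7 = s0 XOR s6 = 0 XOR 0 = 0
So s7 = 0.

in0=0 in2=1 in3=0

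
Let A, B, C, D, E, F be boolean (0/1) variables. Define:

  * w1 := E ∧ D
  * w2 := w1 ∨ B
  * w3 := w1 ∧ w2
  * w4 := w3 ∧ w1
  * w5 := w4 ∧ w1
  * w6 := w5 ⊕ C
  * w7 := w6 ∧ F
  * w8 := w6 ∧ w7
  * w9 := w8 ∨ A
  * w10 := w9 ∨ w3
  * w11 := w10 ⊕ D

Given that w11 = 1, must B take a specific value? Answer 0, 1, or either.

Both values of B occur among assignments with w11 = 1:
  B=0: A=0, B=0, C=0, D=1, E=0, F=0
  B=1: A=0, B=1, C=0, D=1, E=0, F=0

either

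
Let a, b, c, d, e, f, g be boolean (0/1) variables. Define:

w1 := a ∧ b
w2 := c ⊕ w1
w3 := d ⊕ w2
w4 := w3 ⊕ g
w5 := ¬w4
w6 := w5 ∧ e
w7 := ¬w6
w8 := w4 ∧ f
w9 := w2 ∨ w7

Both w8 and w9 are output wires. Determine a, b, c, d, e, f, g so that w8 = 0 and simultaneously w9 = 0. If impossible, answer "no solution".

a=1, b=0, c=0, d=1, e=1, f=1, g=1

Check with a=1, b=0, c=0, d=1, e=1, f=1, g=1:
w1 = a ∧ b = 1 ∧ 0 = 0
w2 = c ⊕ w1 = 0 ⊕ 0 = 0
w3 = d ⊕ w2 = 1 ⊕ 0 = 1
w4 = w3 ⊕ g = 1 ⊕ 1 = 0
w5 = ¬w4 = ¬0 = 1
w6 = w5 ∧ e = 1 ∧ 1 = 1
w7 = ¬w6 = ¬1 = 0
w8 = w4 ∧ f = 0 ∧ 1 = 0
w9 = w2 ∨ w7 = 0 ∨ 0 = 0
So w8 = 0 and w9 = 0.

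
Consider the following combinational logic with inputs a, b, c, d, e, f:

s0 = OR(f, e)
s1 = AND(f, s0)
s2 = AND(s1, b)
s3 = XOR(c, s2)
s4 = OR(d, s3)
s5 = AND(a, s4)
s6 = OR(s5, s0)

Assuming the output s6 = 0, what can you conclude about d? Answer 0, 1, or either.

either

Both values of d occur among assignments with s6 = 0:
  d=0: a=0, b=0, c=0, d=0, e=0, f=0
  d=1: a=0, b=0, c=0, d=1, e=0, f=0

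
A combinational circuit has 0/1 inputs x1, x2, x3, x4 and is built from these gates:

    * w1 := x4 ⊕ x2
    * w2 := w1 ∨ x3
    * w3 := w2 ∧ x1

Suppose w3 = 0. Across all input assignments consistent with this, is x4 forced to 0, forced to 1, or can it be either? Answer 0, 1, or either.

either

Both values of x4 occur among assignments with w3 = 0:
  x4=0: x1=0, x2=0, x3=0, x4=0
  x4=1: x1=0, x2=0, x3=0, x4=1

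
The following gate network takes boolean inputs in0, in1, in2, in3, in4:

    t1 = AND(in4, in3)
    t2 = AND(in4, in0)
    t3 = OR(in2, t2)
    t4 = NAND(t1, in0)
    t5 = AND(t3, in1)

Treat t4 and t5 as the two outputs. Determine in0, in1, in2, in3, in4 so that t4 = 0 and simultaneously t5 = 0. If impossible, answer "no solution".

Check with in0=1 in1=0 in2=1 in3=1 in4=1:
t1 = AND(in4, in3) = AND(1, 1) = 1
t2 = AND(in4, in0) = AND(1, 1) = 1
t3 = OR(in2, t2) = OR(1, 1) = 1
t4 = NAND(t1, in0) = NAND(1, 1) = 0
t5 = AND(t3, in1) = AND(1, 0) = 0
So t4 = 0 and t5 = 0.

in0=1 in1=0 in2=1 in3=1 in4=1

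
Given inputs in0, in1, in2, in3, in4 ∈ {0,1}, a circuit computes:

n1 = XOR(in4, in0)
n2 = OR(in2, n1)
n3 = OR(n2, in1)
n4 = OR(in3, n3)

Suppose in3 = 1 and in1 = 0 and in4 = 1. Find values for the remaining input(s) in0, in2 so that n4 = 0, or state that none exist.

With in3 = 1 and in1 = 0 and in4 = 1 fixed, none of the 4 settings of in0, in2 give n4 = 0.
For example, with in0=0, in2=1:
n1 = XOR(in4, in0) = XOR(1, 0) = 1
n2 = OR(in2, n1) = OR(1, 1) = 1
n3 = OR(n2, in1) = OR(1, 0) = 1
n4 = OR(in3, n3) = OR(1, 1) = 1
giving n4 = 1 ≠ 0.

no solution exists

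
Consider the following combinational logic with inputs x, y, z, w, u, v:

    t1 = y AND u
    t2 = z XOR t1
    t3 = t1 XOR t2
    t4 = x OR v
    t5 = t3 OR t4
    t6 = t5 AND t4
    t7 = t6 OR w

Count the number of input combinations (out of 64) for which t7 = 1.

t7 = t6 OR w must be 1, so at least one of t6, w is 1.
Enumerating the 64 input combinations, 56 give t7 = 1 and 8 give t7 = 0.

56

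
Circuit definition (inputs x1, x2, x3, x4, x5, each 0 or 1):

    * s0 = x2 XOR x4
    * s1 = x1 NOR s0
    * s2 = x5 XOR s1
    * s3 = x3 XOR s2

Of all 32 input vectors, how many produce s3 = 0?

s3 = x3 XOR s2 must be 0, so x3 and s2 are equal.
Enumerating the 32 input combinations, 16 give s3 = 0 and 16 give s3 = 1.

16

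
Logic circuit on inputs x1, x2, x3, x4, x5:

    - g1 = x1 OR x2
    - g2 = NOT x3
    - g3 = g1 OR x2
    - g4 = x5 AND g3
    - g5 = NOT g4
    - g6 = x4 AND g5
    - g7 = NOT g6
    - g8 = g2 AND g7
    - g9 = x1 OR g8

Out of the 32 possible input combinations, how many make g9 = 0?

g9 = x1 OR g8 must be 0, so both x1 = 0 and g8 = 0.
g8 = g2 AND g7 must be 0, so at least one of g2, g7 is 0.
Enumerating the 32 input combinations, 11 give g9 = 0 and 21 give g9 = 1.

11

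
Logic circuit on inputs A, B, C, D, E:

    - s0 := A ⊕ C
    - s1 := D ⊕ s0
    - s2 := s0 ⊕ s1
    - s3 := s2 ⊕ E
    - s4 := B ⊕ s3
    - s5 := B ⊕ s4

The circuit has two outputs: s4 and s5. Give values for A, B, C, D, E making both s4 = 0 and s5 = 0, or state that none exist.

A=0 B=0 C=1 D=0 E=0

Check with A=0 B=0 C=1 D=0 E=0:
s0 = A ⊕ C = 0 ⊕ 1 = 1
s1 = D ⊕ s0 = 0 ⊕ 1 = 1
s2 = s0 ⊕ s1 = 1 ⊕ 1 = 0
s3 = s2 ⊕ E = 0 ⊕ 0 = 0
s4 = B ⊕ s3 = 0 ⊕ 0 = 0
s5 = B ⊕ s4 = 0 ⊕ 0 = 0
So s4 = 0 and s5 = 0.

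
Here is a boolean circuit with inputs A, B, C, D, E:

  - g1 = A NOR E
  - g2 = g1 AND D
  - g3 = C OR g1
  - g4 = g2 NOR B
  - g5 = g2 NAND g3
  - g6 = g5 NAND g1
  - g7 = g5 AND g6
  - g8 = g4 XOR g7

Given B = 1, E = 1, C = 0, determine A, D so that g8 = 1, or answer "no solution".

g8 = g4 XOR g7 must be 1, so g4 and g7 differ.
Check with B = 1, E = 1, C = 0 and A=1, D=0:
g1 = A NOR E = 1 NOR 1 = 0
g2 = g1 AND D = 0 AND 0 = 0
g3 = C OR g1 = 0 OR 0 = 0
g4 = g2 NOR B = 0 NOR 1 = 0
g5 = g2 NAND g3 = 0 NAND 0 = 1
g6 = g5 NAND g1 = 1 NAND 0 = 1
g7 = g5 AND g6 = 1 AND 1 = 1
g8 = g4 XOR g7 = 0 XOR 1 = 1
So g8 = 1.

A=1 D=0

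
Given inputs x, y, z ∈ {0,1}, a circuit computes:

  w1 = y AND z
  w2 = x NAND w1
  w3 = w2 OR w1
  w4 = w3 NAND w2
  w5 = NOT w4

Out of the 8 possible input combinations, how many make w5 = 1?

7

w5 = NOT w4 must be 1, so w4 = 0.
w4 = w3 NAND w2 must be 0, so both w3 = 1 and w2 = 1.
w3 = w2 OR w1 must be 1, so at least one of w2, w1 is 1.
Enumerating the 8 input combinations, 7 give w5 = 1 and 1 give w5 = 0.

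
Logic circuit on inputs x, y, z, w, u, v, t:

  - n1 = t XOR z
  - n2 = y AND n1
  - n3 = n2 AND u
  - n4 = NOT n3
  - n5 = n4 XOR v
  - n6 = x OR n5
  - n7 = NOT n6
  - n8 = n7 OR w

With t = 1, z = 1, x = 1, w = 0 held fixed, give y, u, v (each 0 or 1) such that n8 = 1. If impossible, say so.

With t = 1, z = 1, x = 1, w = 0 fixed, none of the 8 settings of y, u, v give n8 = 1.
For example, with y=1, u=0, v=0:
n1 = t XOR z = 1 XOR 1 = 0
n2 = y AND n1 = 1 AND 0 = 0
n3 = n2 AND u = 0 AND 0 = 0
n4 = NOT n3 = NOT 0 = 1
n5 = n4 XOR v = 1 XOR 0 = 1
n6 = x OR n5 = 1 OR 1 = 1
n7 = NOT n6 = NOT 1 = 0
n8 = n7 OR w = 0 OR 0 = 0
giving n8 = 0 ≠ 1.

no solution exists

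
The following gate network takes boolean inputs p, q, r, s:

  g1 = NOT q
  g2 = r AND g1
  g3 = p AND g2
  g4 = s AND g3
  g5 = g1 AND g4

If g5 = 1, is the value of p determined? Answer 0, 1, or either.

g5 = g1 AND g4 must be 1, so both g1 = 1 and g4 = 1.
g1 = NOT q must be 1, so q = 0.
Every assignment with g5 = 1 has p = 1; there are 1 such assignment(s).
  p=1, q=0, r=1, s=1

1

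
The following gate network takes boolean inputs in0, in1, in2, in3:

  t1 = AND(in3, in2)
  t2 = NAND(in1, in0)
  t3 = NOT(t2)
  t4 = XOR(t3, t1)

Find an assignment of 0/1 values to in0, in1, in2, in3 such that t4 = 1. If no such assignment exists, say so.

in0=1 in1=1 in2=0 in3=1

t4 = XOR(t3, t1) must be 1, so t3 and t1 differ.
Check with in0=1 in1=1 in2=0 in3=1:
t1 = AND(in3, in2) = AND(1, 0) = 0
t2 = NAND(in1, in0) = NAND(1, 1) = 0
t3 = NOT(t2) = NOT 0 = 1
t4 = XOR(t3, t1) = XOR(1, 0) = 1
So t4 = 1 as required.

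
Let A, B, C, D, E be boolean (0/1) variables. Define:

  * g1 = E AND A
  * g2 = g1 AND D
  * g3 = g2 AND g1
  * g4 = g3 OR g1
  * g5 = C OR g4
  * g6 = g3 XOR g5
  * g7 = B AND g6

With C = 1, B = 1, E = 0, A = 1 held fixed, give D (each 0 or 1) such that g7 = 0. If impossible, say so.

no solution exists

With C = 1, B = 1, E = 0, A = 1 fixed, none of the 2 settings of D give g7 = 0.
For example, with D=0:
g1 = E AND A = 0 AND 1 = 0
g2 = g1 AND D = 0 AND 0 = 0
g3 = g2 AND g1 = 0 AND 0 = 0
g4 = g3 OR g1 = 0 OR 0 = 0
g5 = C OR g4 = 1 OR 0 = 1
g6 = g3 XOR g5 = 0 XOR 1 = 1
g7 = B AND g6 = 1 AND 1 = 1
giving g7 = 1 ≠ 0.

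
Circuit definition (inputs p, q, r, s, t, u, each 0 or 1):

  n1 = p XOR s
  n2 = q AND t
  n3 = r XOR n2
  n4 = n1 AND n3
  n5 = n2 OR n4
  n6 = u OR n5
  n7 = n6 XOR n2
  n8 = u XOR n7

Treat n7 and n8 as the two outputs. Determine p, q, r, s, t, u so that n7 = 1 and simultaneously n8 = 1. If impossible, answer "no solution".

Check with p=1, q=0, r=1, s=0, t=1, u=0:
n1 = p XOR s = 1 XOR 0 = 1
n2 = q AND t = 0 AND 1 = 0
n3 = r XOR n2 = 1 XOR 0 = 1
n4 = n1 AND n3 = 1 AND 1 = 1
n5 = n2 OR n4 = 0 OR 1 = 1
n6 = u OR n5 = 0 OR 1 = 1
n7 = n6 XOR n2 = 1 XOR 0 = 1
n8 = u XOR n7 = 0 XOR 1 = 1
So n7 = 1 and n8 = 1.

p=1, q=0, r=1, s=0, t=1, u=0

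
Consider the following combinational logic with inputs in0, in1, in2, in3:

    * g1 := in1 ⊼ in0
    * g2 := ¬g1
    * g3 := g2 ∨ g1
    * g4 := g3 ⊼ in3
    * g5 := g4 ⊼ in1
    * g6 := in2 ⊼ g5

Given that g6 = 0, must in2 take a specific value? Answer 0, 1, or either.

g6 = in2 ⊼ g5 must be 0, so both in2 = 1 and g5 = 1.
g5 = g4 ⊼ in1 must be 1, so at least one of g4, in1 is 0.
Every assignment with g6 = 0 has in2 = 1; there are 6 such assignment(s).

1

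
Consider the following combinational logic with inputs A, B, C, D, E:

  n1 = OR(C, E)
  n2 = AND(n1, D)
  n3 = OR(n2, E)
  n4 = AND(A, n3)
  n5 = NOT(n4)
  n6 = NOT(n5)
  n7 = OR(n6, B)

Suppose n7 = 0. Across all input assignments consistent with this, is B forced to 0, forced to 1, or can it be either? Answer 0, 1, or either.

n7 = OR(n6, B) must be 0, so both n6 = 0 and B = 0.
n6 = NOT(n5) must be 0, so n5 = 1.
n5 = NOT(n4) must be 1, so n4 = 0.
Every assignment with n7 = 0 has B = 0; there are 11 such assignment(s).

0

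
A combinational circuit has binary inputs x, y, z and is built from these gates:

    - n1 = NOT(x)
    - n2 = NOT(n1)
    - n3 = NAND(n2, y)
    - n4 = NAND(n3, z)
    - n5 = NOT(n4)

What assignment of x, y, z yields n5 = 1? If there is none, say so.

x=1, y=0, z=1

n5 = NOT(n4) must be 1, so n4 = 0.
Check with x=1, y=0, z=1:
n1 = NOT(x) = NOT 1 = 0
n2 = NOT(n1) = NOT 0 = 1
n3 = NAND(n2, y) = NAND(1, 0) = 1
n4 = NAND(n3, z) = NAND(1, 1) = 0
n5 = NOT(n4) = NOT 0 = 1
So n5 = 1 as required.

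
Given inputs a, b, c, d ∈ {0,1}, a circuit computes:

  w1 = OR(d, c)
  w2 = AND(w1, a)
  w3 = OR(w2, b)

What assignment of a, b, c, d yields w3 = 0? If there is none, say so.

Check with a=0, b=0, c=1, d=1:
w1 = OR(d, c) = OR(1, 1) = 1
w2 = AND(w1, a) = AND(1, 0) = 0
w3 = OR(w2, b) = OR(0, 0) = 0
So w3 = 0 as required.

a=0, b=0, c=1, d=1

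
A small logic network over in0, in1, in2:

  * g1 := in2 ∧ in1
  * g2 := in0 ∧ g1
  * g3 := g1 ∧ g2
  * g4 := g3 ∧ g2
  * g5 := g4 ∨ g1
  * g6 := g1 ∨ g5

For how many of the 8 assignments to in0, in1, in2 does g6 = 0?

6

g6 = g1 ∨ g5 must be 0, so both g1 = 0 and g5 = 0.
g1 = in2 ∧ in1 must be 0, so at least one of in2, in1 is 0.
Enumerating the 8 input combinations, 6 give g6 = 0 and 2 give g6 = 1.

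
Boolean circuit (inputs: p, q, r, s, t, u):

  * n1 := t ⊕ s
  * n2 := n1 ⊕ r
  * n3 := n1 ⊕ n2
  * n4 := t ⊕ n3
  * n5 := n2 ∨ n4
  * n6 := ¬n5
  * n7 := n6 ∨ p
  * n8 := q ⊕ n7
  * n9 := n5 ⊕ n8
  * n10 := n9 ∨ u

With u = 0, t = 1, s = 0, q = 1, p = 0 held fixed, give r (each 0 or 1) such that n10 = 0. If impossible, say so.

n10 = n9 ∨ u must be 0, so both n9 = 0 and u = 0.
Check with u = 0, t = 1, s = 0, q = 1, p = 0 and r=0:
n1 = t ⊕ s = 1 ⊕ 0 = 1
n2 = n1 ⊕ r = 1 ⊕ 0 = 1
n3 = n1 ⊕ n2 = 1 ⊕ 1 = 0
n4 = t ⊕ n3 = 1 ⊕ 0 = 1
n5 = n2 ∨ n4 = 1 ∨ 1 = 1
n6 = ¬n5 = ¬1 = 0
n7 = n6 ∨ p = 0 ∨ 0 = 0
n8 = q ⊕ n7 = 1 ⊕ 0 = 1
n9 = n5 ⊕ n8 = 1 ⊕ 1 = 0
n10 = n9 ∨ u = 0 ∨ 0 = 0
So n10 = 0.

r=0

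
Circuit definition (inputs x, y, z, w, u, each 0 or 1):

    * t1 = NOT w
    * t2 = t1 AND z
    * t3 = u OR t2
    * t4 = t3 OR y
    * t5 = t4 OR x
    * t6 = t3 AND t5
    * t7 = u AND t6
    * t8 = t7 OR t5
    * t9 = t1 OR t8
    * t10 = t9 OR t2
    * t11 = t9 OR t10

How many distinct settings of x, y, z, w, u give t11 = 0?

2

t11 = t9 OR t10 must be 0, so both t9 = 0 and t10 = 0.
t9 = t1 OR t8 must be 0, so both t1 = 0 and t8 = 0.
Satisfying assignments:
  x=0, y=0, z=0, w=1, u=0
  x=0, y=0, z=1, w=1, u=0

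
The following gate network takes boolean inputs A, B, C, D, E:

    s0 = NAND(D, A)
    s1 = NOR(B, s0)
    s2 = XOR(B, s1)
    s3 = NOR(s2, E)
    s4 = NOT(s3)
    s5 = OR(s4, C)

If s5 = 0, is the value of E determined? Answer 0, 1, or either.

s5 = OR(s4, C) must be 0, so both s4 = 0 and C = 0.
s4 = NOT(s3) must be 0, so s3 = 1.
s3 = NOR(s2, E) must be 1, so both s2 = 0 and E = 0.
Every assignment with s5 = 0 has E = 0; there are 3 such assignment(s).
  A=0, B=0, C=0, D=0, E=0
  A=0, B=0, C=0, D=1, E=0
  A=1, B=0, C=0, D=0, E=0

0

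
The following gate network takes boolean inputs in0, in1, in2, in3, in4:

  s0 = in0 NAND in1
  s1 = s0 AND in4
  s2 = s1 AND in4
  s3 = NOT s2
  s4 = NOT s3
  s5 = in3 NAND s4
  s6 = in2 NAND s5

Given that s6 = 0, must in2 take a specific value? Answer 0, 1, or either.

s6 = in2 NAND s5 must be 0, so both in2 = 1 and s5 = 1.
Every assignment with s6 = 0 has in2 = 1; there are 13 such assignment(s).

1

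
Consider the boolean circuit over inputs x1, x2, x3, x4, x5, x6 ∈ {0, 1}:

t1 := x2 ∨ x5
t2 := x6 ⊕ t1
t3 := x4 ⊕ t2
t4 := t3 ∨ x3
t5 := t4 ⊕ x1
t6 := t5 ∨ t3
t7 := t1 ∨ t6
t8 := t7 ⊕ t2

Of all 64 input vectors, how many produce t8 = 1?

t8 = t7 ⊕ t2 must be 1, so t7 and t2 differ.
Enumerating the 64 input combinations, 32 give t8 = 1 and 32 give t8 = 0.

32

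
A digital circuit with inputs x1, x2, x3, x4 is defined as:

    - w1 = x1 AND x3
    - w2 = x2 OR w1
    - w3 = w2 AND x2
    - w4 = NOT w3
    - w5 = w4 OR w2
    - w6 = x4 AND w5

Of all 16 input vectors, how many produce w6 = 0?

8

w6 = x4 AND w5 must be 0, so at least one of x4, w5 is 0.
Enumerating the 16 input combinations, 8 give w6 = 0 and 8 give w6 = 1.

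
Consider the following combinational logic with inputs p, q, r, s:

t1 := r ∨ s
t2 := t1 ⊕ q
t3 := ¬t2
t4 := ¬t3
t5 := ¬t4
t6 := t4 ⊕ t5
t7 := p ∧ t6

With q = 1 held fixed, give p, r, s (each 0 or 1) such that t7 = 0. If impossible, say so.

p=0, r=1, s=1

Check with q = 1 and p=0, r=1, s=1:
t1 = r ∨ s = 1 ∨ 1 = 1
t2 = t1 ⊕ q = 1 ⊕ 1 = 0
t3 = ¬t2 = ¬0 = 1
t4 = ¬t3 = ¬1 = 0
t5 = ¬t4 = ¬0 = 1
t6 = t4 ⊕ t5 = 0 ⊕ 1 = 1
t7 = p ∧ t6 = 0 ∧ 1 = 0
So t7 = 0.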